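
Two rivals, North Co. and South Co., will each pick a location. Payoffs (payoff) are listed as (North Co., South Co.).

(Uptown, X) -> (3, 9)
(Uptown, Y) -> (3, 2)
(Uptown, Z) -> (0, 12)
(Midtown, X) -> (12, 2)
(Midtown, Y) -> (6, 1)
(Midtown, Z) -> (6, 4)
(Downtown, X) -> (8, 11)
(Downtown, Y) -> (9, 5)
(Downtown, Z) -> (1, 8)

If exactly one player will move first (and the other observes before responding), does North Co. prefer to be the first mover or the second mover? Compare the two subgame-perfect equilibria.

second

If North Co. leads: South Co.'s best replies are Uptown→Z, Midtown→Z, Downtown→X; North Co.'s induced payoffs 0, 6, 8; outcome (Downtown, X), payoffs (8, 11).
If South Co. leads: North Co.'s best replies are X→Midtown, Y→Downtown, Z→Midtown; South Co.'s induced payoffs 2, 5, 4; outcome (Downtown, Y), payoffs (9, 5).
North Co. gets 8 moving first and 9 moving second, so North Co. prefers to move second.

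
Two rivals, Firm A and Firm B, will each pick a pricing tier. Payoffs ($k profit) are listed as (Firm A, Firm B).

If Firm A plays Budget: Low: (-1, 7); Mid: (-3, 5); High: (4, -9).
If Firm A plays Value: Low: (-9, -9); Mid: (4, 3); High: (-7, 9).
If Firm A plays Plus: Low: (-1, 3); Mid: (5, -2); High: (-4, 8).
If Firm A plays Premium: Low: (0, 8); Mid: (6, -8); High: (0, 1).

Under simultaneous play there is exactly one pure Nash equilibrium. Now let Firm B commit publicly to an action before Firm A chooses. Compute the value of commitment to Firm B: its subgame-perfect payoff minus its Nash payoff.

0

Solve by backward induction (Firm B leads).
- Low: Firm A compares -1, -9, -1, 0 and picks Premium; Firm B would get 8.
- Mid: Firm A compares -3, 4, 5, 6 and picks Premium; Firm B would get -8.
- High: Firm A compares 4, -7, -4, 0 and picks Budget; Firm B would get -9.
Among 8, -8, -9, the best is 8 at Low. Subgame-perfect outcome: (Premium, Low) with payoffs (0, 8).
Now find the simultaneous Nash equilibrium.
Firm A's best replies: Low→Premium; Mid→Premium; High→Budget.
Firm B's best replies: Budget→Low; Value→High; Plus→High; Premium→Low.
Only (Premium, Low) has each player best-responding; Nash payoffs (0, 8).
Firm B's commitment gain: 8 − 8 = 0.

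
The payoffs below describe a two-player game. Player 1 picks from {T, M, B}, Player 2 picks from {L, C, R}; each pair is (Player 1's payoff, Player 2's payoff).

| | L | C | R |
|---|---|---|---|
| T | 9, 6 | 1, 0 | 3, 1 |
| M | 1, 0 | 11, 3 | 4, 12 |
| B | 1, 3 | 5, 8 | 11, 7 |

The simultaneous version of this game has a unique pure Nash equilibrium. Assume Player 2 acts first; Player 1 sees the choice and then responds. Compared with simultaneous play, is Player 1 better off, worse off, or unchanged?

better off

Work backward from Player 1's decision.
- L → Player 1 plays T (best of 9, 1, 1); Player 2 gets 6.
- C → Player 1 plays M (best of 1, 11, 5); Player 2 gets 3.
- R → Player 1 plays B (best of 3, 4, 11); Player 2 gets 7.
Among 6, 3, 7, the best is 7 at R. Subgame-perfect outcome: (B, R) with payoffs (11, 7).
Under simultaneous play:
Player 1's best replies: L→T; C→M; R→B.
Player 2's best replies: T→L; M→R; B→C.
Only (T, L) has each player best-responding; Nash payoffs (9, 6).
Player 1 earns 11 sequentially versus 9 at the Nash outcome: better off.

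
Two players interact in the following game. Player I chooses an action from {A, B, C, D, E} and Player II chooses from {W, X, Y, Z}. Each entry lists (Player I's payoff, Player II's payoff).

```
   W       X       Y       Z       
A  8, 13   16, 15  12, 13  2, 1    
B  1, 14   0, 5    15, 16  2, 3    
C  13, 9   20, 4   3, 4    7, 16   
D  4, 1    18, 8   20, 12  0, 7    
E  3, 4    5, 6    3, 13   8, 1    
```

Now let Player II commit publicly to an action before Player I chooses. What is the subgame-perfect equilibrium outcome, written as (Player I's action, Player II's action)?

(D, Y)

Solve by backward induction (Player II leads).
- W → Player I plays C (best of 8, 1, 13, 4, 3); Player II gets 9.
- X → Player I plays C (best of 16, 0, 20, 18, 5); Player II gets 4.
- Y → Player I plays D (best of 12, 15, 3, 20, 3); Player II gets 12.
- Z → Player I plays E (best of 2, 2, 7, 0, 8); Player II gets 1.
Player II's induced payoffs are 9, 4, 12, 1, so Player II commits to Y. Subgame-perfect outcome: (D, Y) with payoffs (20, 12).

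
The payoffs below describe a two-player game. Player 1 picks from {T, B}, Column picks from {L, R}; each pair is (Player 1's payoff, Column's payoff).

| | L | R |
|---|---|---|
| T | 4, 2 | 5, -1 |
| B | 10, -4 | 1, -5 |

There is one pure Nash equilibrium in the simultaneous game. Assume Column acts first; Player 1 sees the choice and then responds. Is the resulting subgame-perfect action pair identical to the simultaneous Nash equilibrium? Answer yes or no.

Work backward from Player 1's decision.
- L: BR = B, leader payoff -4.
- R: BR = T, leader payoff -1.
Maximizing over -4, -1, Column chooses R. Subgame-perfect outcome: (T, R) with payoffs (5, -1).
Now find the simultaneous Nash equilibrium.
Player 1's best replies: L→B; R→T.
Column's best replies: T→L; B→L.
The unique mutual best reply is (B, L), giving (10, -4).
Sequential outcome (T, R) differs from the Nash profile (B, L).

no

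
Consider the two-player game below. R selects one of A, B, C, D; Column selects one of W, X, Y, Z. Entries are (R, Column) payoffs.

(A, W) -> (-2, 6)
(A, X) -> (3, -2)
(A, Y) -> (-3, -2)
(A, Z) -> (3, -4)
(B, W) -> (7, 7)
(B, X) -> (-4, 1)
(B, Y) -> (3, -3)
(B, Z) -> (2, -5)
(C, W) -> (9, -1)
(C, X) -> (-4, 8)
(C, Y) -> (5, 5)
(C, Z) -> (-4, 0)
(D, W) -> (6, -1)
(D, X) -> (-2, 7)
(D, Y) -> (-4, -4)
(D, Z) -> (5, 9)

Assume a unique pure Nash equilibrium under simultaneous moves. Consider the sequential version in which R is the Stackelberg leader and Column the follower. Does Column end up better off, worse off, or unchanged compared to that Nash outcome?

worse off

Solve by backward induction (R leads).
- A: Column compares 6, -2, -2, -4 and picks W; R would get -2.
- B: Column compares 7, 1, -3, -5 and picks W; R would get 7.
- C: Column compares -1, 8, 5, 0 and picks X; R would get -4.
- D: Column compares -1, 7, -4, 9 and picks Z; R would get 5.
Maximizing over -2, 7, -4, 5, R chooses B. Subgame-perfect outcome: (B, W) with payoffs (7, 7).
Under simultaneous play:
R's best replies: W→C; X→A; Y→C; Z→D.
Column's best replies: A→W; B→W; C→X; D→Z.
Only (D, Z) has each player best-responding; Nash payoffs (5, 9).
Column earns 7 sequentially versus 9 at the Nash outcome: worse off.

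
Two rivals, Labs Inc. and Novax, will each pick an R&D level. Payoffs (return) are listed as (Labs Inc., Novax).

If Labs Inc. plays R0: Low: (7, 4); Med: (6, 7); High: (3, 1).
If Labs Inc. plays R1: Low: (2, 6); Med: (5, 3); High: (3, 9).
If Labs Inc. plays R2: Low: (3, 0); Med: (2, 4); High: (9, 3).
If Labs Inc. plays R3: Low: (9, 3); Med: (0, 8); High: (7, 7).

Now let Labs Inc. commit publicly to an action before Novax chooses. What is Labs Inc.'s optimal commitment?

R0

Work backward from Novax's decision.
- R0 → Novax plays Med (best of 4, 7, 1); Labs Inc. gets 6.
- R1 → Novax plays High (best of 6, 3, 9); Labs Inc. gets 3.
- R2 → Novax plays Med (best of 0, 4, 3); Labs Inc. gets 2.
- R3 → Novax plays Med (best of 3, 8, 7); Labs Inc. gets 0.
Among 6, 3, 2, 0, the best is 6 at R0. Subgame-perfect outcome: (R0, Med) with payoffs (6, 7).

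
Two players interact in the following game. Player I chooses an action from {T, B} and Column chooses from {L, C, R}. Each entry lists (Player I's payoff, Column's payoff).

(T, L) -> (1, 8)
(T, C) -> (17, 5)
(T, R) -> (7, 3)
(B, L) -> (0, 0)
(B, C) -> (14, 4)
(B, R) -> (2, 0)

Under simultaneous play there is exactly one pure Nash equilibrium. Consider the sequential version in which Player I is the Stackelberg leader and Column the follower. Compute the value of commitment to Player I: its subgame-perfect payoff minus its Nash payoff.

Solve by backward induction (Player I leads).
- T: Column compares 8, 5, 3 and picks L; Player I would get 1.
- B: Column compares 0, 4, 0 and picks C; Player I would get 14.
Maximizing over 1, 14, Player I chooses B. Subgame-perfect outcome: (B, C) with payoffs (14, 4).
For the simultaneous game, intersect best replies.
Player I's best replies: L→T; C→T; R→T.
Column's best replies: T→L; B→C.
Only (T, L) has each player best-responding; Nash payoffs (1, 8).
Player I's commitment gain: 14 − 1 = 13.

13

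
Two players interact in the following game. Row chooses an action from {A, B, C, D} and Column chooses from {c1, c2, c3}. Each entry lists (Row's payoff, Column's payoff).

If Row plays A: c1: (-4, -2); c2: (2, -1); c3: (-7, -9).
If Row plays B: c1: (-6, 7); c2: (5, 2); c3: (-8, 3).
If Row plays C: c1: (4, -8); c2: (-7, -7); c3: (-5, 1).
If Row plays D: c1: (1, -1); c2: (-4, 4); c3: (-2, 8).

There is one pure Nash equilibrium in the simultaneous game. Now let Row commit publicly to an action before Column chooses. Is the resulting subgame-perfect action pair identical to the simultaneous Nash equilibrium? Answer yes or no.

Backward induction with Row moving first.
- A: Column compares -2, -1, -9 and picks c2; Row would get 2.
- B: Column compares 7, 2, 3 and picks c1; Row would get -6.
- C: Column compares -8, -7, 1 and picks c3; Row would get -5.
- D: Column compares -1, 4, 8 and picks c3; Row would get -2.
Row's induced payoffs are 2, -6, -5, -2, so Row commits to A. Subgame-perfect outcome: (A, c2) with payoffs (2, -1).
Under simultaneous play:
Row's best replies: c1→C; c2→B; c3→D.
Column's best replies: A→c2; B→c1; C→c3; D→c3.
The unique mutual best reply is (D, c3), giving (-2, 8).
Sequential outcome (A, c2) differs from the Nash profile (D, c3).

no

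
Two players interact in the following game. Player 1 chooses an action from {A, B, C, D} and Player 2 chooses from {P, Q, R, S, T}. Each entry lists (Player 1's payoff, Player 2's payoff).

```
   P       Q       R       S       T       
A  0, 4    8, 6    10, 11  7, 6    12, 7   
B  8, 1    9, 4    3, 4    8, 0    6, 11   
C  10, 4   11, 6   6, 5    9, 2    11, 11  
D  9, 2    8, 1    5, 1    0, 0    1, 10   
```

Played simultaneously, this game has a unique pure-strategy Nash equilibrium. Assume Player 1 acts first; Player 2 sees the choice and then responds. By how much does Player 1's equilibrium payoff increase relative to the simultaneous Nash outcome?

1

Work backward from Player 2's decision.
- A → Player 2 plays R (best of 4, 6, 11, 6, 7); Player 1 gets 10.
- B → Player 2 plays T (best of 1, 4, 4, 0, 11); Player 1 gets 6.
- C → Player 2 plays T (best of 4, 6, 5, 2, 11); Player 1 gets 11.
- D → Player 2 plays T (best of 2, 1, 1, 0, 10); Player 1 gets 1.
Maximizing over 10, 6, 11, 1, Player 1 chooses C. Subgame-perfect outcome: (C, T) with payoffs (11, 11).
Under simultaneous play:
Player 1's best replies: P→C; Q→C; R→A; S→C; T→A.
Player 2's best replies: A→R; B→T; C→T; D→T.
Only (A, R) has each player best-responding; Nash payoffs (10, 11).
Player 1's commitment gain: 11 − 10 = 1.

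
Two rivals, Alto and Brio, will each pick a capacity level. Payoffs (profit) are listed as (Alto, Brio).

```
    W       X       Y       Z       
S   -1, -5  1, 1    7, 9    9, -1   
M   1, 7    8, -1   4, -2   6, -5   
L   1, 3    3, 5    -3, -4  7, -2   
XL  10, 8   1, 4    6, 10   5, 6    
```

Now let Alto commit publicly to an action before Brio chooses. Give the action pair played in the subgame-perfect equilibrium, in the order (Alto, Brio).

Backward induction with Alto moving first.
- S: Brio compares -5, 1, 9, -1 and picks Y; Alto would get 7.
- M: Brio compares 7, -1, -2, -5 and picks W; Alto would get 1.
- L: Brio compares 3, 5, -4, -2 and picks X; Alto would get 3.
- XL: Brio compares 8, 4, 10, 6 and picks Y; Alto would get 6.
Maximizing over 7, 1, 3, 6, Alto chooses S. Subgame-perfect outcome: (S, Y) with payoffs (7, 9).

(S, Y)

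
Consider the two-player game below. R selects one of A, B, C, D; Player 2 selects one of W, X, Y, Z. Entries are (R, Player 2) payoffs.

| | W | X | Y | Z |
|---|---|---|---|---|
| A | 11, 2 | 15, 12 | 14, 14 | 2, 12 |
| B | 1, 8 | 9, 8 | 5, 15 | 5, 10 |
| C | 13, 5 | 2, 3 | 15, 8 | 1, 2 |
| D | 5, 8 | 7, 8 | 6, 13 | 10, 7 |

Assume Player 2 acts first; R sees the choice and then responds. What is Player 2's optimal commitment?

Solve by backward induction (Player 2 leads).
- W: R compares 11, 1, 13, 5 and picks C; Player 2 would get 5.
- X: R compares 15, 9, 2, 7 and picks A; Player 2 would get 12.
- Y: R compares 14, 5, 15, 6 and picks C; Player 2 would get 8.
- Z: R compares 2, 5, 1, 10 and picks D; Player 2 would get 7.
Among 5, 12, 8, 7, the best is 12 at X. Subgame-perfect outcome: (A, X) with payoffs (15, 12).

X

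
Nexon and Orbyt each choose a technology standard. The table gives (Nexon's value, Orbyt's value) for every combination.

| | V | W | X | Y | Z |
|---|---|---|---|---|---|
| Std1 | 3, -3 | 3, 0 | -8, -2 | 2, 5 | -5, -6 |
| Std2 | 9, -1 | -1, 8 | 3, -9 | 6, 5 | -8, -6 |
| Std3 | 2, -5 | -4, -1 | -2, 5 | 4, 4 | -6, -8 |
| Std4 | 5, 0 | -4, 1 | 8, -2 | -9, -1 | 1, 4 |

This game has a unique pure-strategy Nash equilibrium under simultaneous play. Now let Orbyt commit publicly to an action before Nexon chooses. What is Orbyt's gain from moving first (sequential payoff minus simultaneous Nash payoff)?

1

Work backward from Nexon's decision.
- V → Nexon plays Std2 (best of 3, 9, 2, 5); Orbyt gets -1.
- W → Nexon plays Std1 (best of 3, -1, -4, -4); Orbyt gets 0.
- X → Nexon plays Std4 (best of -8, 3, -2, 8); Orbyt gets -2.
- Y → Nexon plays Std2 (best of 2, 6, 4, -9); Orbyt gets 5.
- Z → Nexon plays Std4 (best of -5, -8, -6, 1); Orbyt gets 4.
Orbyt's induced payoffs are -1, 0, -2, 5, 4, so Orbyt commits to Y. Subgame-perfect outcome: (Std2, Y) with payoffs (6, 5).
Under simultaneous play:
Nexon's best replies: V→Std2; W→Std1; X→Std4; Y→Std2; Z→Std4.
Orbyt's best replies: Std1→Y; Std2→W; Std3→X; Std4→Z.
Only (Std4, Z) has each player best-responding; Nash payoffs (1, 4).
Orbyt's commitment gain: 5 − 4 = 1.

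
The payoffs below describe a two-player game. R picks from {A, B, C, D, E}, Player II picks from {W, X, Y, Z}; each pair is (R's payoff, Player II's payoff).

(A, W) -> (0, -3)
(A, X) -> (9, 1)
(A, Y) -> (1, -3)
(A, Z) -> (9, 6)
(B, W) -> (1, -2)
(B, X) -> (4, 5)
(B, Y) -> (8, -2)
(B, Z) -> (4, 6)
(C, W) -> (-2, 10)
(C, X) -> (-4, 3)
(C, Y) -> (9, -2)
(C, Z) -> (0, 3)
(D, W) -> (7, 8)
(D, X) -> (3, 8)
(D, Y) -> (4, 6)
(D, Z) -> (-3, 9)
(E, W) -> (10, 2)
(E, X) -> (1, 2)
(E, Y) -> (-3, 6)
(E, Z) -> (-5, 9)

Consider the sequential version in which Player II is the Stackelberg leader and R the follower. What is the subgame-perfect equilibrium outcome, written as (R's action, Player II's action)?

(A, Z)

Backward induction with Player II moving first.
- W: R compares 0, 1, -2, 7, 10 and picks E; Player II would get 2.
- X: R compares 9, 4, -4, 3, 1 and picks A; Player II would get 1.
- Y: R compares 1, 8, 9, 4, -3 and picks C; Player II would get -2.
- Z: R compares 9, 4, 0, -3, -5 and picks A; Player II would get 6.
Maximizing over 2, 1, -2, 6, Player II chooses Z. Subgame-perfect outcome: (A, Z) with payoffs (9, 6).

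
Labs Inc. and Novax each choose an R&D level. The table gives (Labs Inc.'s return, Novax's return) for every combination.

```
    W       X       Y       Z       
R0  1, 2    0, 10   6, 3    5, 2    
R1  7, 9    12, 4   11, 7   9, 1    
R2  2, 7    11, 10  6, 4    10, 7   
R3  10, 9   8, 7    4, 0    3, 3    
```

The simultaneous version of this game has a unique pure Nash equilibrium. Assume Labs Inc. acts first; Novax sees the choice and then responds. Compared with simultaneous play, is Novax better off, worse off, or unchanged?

better off

Work backward from Novax's decision.
- R0: Novax compares 2, 10, 3, 2 and picks X; Labs Inc. would get 0.
- R1: Novax compares 9, 4, 7, 1 and picks W; Labs Inc. would get 7.
- R2: Novax compares 7, 10, 4, 7 and picks X; Labs Inc. would get 11.
- R3: Novax compares 9, 7, 0, 3 and picks W; Labs Inc. would get 10.
Among 0, 7, 11, 10, the best is 11 at R2. Subgame-perfect outcome: (R2, X) with payoffs (11, 10).
Under simultaneous play:
Labs Inc.'s best replies: W→R3; X→R1; Y→R1; Z→R2.
Novax's best replies: R0→X; R1→W; R2→X; R3→W.
Only (R3, W) has each player best-responding; Nash payoffs (10, 9).
Novax earns 10 sequentially versus 9 at the Nash outcome: better off.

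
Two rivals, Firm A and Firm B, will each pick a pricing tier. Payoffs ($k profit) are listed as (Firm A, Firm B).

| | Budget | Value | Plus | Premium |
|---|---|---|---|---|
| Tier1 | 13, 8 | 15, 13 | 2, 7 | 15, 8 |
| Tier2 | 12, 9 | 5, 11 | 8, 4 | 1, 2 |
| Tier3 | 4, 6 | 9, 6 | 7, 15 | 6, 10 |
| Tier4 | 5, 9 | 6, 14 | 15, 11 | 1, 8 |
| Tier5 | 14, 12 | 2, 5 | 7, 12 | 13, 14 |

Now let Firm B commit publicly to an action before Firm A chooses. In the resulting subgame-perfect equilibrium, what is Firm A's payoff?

15

Firm A best-responds to each possible Firm B move:
- Budget: Firm A compares 13, 12, 4, 5, 14 and picks Tier5; Firm B would get 12.
- Value: Firm A compares 15, 5, 9, 6, 2 and picks Tier1; Firm B would get 13.
- Plus: Firm A compares 2, 8, 7, 15, 7 and picks Tier4; Firm B would get 11.
- Premium: Firm A compares 15, 1, 6, 1, 13 and picks Tier1; Firm B would get 8.
Among 12, 13, 11, 8, the best is 13 at Value. Subgame-perfect outcome: (Tier1, Value) with payoffs (15, 13).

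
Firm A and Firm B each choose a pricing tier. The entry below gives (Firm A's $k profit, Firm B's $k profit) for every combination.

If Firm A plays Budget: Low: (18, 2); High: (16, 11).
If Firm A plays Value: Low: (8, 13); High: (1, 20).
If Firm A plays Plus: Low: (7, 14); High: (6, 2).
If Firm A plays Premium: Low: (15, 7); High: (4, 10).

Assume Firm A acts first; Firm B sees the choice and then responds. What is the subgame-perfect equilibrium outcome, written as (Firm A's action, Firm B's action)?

Solve by backward induction (Firm A leads).
- Budget → Firm B plays High (best of 2, 11); Firm A gets 16.
- Value → Firm B plays High (best of 13, 20); Firm A gets 1.
- Plus → Firm B plays Low (best of 14, 2); Firm A gets 7.
- Premium → Firm B plays High (best of 7, 10); Firm A gets 4.
Among 16, 1, 7, 4, the best is 16 at Budget. Subgame-perfect outcome: (Budget, High) with payoffs (16, 11).

(Budget, High)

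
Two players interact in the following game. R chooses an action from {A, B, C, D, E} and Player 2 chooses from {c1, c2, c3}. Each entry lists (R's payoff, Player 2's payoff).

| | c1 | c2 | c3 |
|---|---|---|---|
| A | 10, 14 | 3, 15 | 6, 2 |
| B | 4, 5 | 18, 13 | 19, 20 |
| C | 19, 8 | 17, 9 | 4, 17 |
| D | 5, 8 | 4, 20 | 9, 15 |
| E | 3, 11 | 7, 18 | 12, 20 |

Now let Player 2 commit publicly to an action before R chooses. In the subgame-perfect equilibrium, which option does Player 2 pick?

Solve by backward induction (Player 2 leads).
- c1 → R plays C (best of 10, 4, 19, 5, 3); Player 2 gets 8.
- c2 → R plays B (best of 3, 18, 17, 4, 7); Player 2 gets 13.
- c3 → R plays B (best of 6, 19, 4, 9, 12); Player 2 gets 20.
Player 2's induced payoffs are 8, 13, 20, so Player 2 commits to c3. Subgame-perfect outcome: (B, c3) with payoffs (19, 20).

c3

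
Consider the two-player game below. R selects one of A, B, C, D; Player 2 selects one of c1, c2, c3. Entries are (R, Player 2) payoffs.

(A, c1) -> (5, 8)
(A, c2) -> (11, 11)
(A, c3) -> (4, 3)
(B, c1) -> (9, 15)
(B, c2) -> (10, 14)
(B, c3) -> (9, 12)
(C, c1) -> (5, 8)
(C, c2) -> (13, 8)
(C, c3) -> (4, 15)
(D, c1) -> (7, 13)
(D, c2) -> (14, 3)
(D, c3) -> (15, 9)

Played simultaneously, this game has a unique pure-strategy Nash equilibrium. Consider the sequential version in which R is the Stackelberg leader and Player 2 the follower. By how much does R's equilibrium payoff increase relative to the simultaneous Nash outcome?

Player 2 best-responds to each possible R move:
- A: BR = c2, leader payoff 11.
- B: BR = c1, leader payoff 9.
- C: BR = c3, leader payoff 4.
- D: BR = c1, leader payoff 7.
Maximizing over 11, 9, 4, 7, R chooses A. Subgame-perfect outcome: (A, c2) with payoffs (11, 11).
Under simultaneous play:
R's best replies: c1→B; c2→D; c3→D.
Player 2's best replies: A→c2; B→c1; C→c3; D→c1.
Only (B, c1) has each player best-responding; Nash payoffs (9, 15).
R's commitment gain: 11 − 9 = 2.

2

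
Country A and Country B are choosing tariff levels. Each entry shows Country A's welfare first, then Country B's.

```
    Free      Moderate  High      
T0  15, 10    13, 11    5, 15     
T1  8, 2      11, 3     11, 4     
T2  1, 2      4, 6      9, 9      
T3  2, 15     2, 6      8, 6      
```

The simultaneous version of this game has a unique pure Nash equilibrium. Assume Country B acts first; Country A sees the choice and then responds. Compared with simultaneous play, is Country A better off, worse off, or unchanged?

Work backward from Country A's decision.
- Free: Country A compares 15, 8, 1, 2 and picks T0; Country B would get 10.
- Moderate: Country A compares 13, 11, 4, 2 and picks T0; Country B would get 11.
- High: Country A compares 5, 11, 9, 8 and picks T1; Country B would get 4.
Maximizing over 10, 11, 4, Country B chooses Moderate. Subgame-perfect outcome: (T0, Moderate) with payoffs (13, 11).
For the simultaneous game, intersect best replies.
Country A's best replies: Free→T0; Moderate→T0; High→T1.
Country B's best replies: T0→High; T1→High; T2→High; T3→Free.
The unique mutual best reply is (T1, High), giving (11, 4).
Country A earns 13 sequentially versus 11 at the Nash outcome: better off.

better off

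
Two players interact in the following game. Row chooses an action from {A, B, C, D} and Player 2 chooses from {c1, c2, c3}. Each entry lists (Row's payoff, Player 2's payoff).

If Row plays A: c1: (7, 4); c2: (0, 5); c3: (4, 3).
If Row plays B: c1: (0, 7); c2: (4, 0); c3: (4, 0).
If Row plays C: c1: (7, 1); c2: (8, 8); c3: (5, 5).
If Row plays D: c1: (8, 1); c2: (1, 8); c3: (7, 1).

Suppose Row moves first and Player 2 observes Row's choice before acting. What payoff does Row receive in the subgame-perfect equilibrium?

8

Player 2 best-responds to each possible Row move:
- A: BR = c2, leader payoff 0.
- B: BR = c1, leader payoff 0.
- C: BR = c2, leader payoff 8.
- D: BR = c2, leader payoff 1.
Maximizing over 0, 0, 8, 1, Row chooses C. Subgame-perfect outcome: (C, c2) with payoffs (8, 8).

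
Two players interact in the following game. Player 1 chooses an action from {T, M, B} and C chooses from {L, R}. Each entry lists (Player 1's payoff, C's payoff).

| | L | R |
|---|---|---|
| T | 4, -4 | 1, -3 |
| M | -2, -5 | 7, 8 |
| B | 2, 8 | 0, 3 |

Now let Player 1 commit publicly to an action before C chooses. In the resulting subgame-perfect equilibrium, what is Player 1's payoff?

7

C best-responds to each possible Player 1 move:
- T → C plays R (best of -4, -3); Player 1 gets 1.
- M → C plays R (best of -5, 8); Player 1 gets 7.
- B → C plays L (best of 8, 3); Player 1 gets 2.
Player 1's induced payoffs are 1, 7, 2, so Player 1 commits to M. Subgame-perfect outcome: (M, R) with payoffs (7, 8).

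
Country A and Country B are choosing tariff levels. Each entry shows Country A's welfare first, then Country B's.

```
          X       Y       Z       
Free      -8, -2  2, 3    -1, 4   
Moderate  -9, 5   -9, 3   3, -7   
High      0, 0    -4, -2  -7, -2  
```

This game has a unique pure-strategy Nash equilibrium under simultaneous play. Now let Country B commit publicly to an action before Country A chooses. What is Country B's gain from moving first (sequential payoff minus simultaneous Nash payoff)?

3

Work backward from Country A's decision.
- X: BR = High, leader payoff 0.
- Y: BR = Free, leader payoff 3.
- Z: BR = Moderate, leader payoff -7.
Among 0, 3, -7, the best is 3 at Y. Subgame-perfect outcome: (Free, Y) with payoffs (2, 3).
Under simultaneous play:
Country A's best replies: X→High; Y→Free; Z→Moderate.
Country B's best replies: Free→Z; Moderate→X; High→X.
The unique mutual best reply is (High, X), giving (0, 0).
Country B's commitment gain: 3 − 0 = 3.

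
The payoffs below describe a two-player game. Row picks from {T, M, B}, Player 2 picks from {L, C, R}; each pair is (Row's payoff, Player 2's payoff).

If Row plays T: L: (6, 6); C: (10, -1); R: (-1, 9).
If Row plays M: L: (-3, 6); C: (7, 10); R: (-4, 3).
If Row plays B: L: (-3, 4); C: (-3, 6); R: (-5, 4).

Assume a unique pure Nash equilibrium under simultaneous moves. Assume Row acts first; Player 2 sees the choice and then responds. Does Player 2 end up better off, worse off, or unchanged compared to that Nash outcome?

Backward induction with Row moving first.
- T: Player 2 compares 6, -1, 9 and picks R; Row would get -1.
- M: Player 2 compares 6, 10, 3 and picks C; Row would get 7.
- B: Player 2 compares 4, 6, 4 and picks C; Row would get -3.
Among -1, 7, -3, the best is 7 at M. Subgame-perfect outcome: (M, C) with payoffs (7, 10).
Now find the simultaneous Nash equilibrium.
Row's best replies: L→T; C→T; R→T.
Player 2's best replies: T→R; M→C; B→C.
The unique mutual best reply is (T, R), giving (-1, 9).
Player 2 earns 10 sequentially versus 9 at the Nash outcome: better off.

better off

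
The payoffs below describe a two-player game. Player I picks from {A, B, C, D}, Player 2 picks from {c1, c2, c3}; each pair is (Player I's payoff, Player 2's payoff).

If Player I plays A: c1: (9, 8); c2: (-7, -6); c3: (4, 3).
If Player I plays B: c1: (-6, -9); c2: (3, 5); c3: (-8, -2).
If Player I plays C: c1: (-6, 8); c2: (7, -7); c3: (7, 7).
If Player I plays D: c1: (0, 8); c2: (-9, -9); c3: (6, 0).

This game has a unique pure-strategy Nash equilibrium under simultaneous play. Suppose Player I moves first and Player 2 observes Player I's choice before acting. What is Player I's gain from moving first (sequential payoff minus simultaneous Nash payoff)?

0

Backward induction with Player I moving first.
- A: Player 2 compares 8, -6, 3 and picks c1; Player I would get 9.
- B: Player 2 compares -9, 5, -2 and picks c2; Player I would get 3.
- C: Player 2 compares 8, -7, 7 and picks c1; Player I would get -6.
- D: Player 2 compares 8, -9, 0 and picks c1; Player I would get 0.
Among 9, 3, -6, 0, the best is 9 at A. Subgame-perfect outcome: (A, c1) with payoffs (9, 8).
Under simultaneous play:
Player I's best replies: c1→A; c2→C; c3→C.
Player 2's best replies: A→c1; B→c2; C→c1; D→c1.
Only (A, c1) has each player best-responding; Nash payoffs (9, 8).
Player I's commitment gain: 9 − 9 = 0.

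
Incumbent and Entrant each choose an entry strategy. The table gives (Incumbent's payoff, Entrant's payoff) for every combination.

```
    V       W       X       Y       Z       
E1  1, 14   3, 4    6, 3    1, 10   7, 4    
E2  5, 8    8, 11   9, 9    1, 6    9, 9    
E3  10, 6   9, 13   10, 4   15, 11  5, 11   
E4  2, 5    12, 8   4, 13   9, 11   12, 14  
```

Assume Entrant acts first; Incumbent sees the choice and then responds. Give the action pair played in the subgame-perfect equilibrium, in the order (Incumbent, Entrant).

(E4, Z)

Work backward from Incumbent's decision.
- V: BR = E3, leader payoff 6.
- W: BR = E4, leader payoff 8.
- X: BR = E3, leader payoff 4.
- Y: BR = E3, leader payoff 11.
- Z: BR = E4, leader payoff 14.
Maximizing over 6, 8, 4, 11, 14, Entrant chooses Z. Subgame-perfect outcome: (E4, Z) with payoffs (12, 14).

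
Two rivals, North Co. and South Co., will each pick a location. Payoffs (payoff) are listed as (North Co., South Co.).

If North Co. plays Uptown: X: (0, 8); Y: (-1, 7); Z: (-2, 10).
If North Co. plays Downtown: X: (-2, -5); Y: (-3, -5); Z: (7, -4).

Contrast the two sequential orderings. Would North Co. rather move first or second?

first

If North Co. leads: South Co.'s best replies are Uptown→Z, Downtown→Z; North Co.'s induced payoffs -2, 7; outcome (Downtown, Z), payoffs (7, -4).
If South Co. leads: North Co.'s best replies are X→Uptown, Y→Uptown, Z→Downtown; South Co.'s induced payoffs 8, 7, -4; outcome (Uptown, X), payoffs (0, 8).
North Co. gets 7 moving first and 0 moving second, so North Co. prefers to move first.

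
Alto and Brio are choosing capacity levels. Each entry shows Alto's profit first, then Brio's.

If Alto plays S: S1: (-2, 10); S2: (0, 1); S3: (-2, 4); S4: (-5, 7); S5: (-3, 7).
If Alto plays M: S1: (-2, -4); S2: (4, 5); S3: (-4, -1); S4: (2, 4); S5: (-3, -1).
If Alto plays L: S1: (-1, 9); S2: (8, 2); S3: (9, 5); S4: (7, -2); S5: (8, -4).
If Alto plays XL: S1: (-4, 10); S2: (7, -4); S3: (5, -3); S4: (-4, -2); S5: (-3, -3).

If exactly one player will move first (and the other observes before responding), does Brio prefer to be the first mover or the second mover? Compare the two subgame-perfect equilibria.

If Alto leads: Brio's best replies are S→S1, M→S2, L→S1, XL→S1; Alto's induced payoffs -2, 4, -1, -4; outcome (M, S2), payoffs (4, 5).
If Brio leads: Alto's best replies are S1→L, S2→L, S3→L, S4→L, S5→L; Brio's induced payoffs 9, 2, 5, -2, -4; outcome (L, S1), payoffs (-1, 9).
Brio gets 9 moving first and 5 moving second, so Brio prefers to move first.

first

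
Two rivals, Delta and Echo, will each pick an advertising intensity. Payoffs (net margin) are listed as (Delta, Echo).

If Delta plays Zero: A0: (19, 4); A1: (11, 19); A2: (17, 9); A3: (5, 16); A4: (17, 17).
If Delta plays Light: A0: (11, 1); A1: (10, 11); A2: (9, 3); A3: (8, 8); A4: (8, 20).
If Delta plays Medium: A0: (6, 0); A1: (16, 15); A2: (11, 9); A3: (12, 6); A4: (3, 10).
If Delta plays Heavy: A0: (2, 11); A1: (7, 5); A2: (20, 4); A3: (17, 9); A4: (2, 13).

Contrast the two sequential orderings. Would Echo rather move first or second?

first

If Delta leads: Echo's best replies are Zero→A1, Light→A4, Medium→A1, Heavy→A4; Delta's induced payoffs 11, 8, 16, 2; outcome (Medium, A1), payoffs (16, 15).
If Echo leads: Delta's best replies are A0→Zero, A1→Medium, A2→Heavy, A3→Heavy, A4→Zero; Echo's induced payoffs 4, 15, 4, 9, 17; outcome (Zero, A4), payoffs (17, 17).
Echo gets 17 moving first and 15 moving second, so Echo prefers to move first.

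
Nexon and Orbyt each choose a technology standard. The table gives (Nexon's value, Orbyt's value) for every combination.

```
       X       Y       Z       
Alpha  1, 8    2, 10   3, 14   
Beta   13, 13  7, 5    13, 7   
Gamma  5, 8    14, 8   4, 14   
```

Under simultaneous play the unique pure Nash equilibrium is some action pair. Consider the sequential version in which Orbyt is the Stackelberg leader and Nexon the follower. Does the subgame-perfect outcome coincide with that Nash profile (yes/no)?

yes

Backward induction with Orbyt moving first.
- X: BR = Beta, leader payoff 13.
- Y: BR = Gamma, leader payoff 8.
- Z: BR = Beta, leader payoff 7.
Among 13, 8, 7, the best is 13 at X. Subgame-perfect outcome: (Beta, X) with payoffs (13, 13).
Now find the simultaneous Nash equilibrium.
Nexon's best replies: X→Beta; Y→Gamma; Z→Beta.
Orbyt's best replies: Alpha→Z; Beta→X; Gamma→Z.
The unique mutual best reply is (Beta, X), giving (13, 13).
Sequential outcome (Beta, X) coincides with the Nash profile (Beta, X).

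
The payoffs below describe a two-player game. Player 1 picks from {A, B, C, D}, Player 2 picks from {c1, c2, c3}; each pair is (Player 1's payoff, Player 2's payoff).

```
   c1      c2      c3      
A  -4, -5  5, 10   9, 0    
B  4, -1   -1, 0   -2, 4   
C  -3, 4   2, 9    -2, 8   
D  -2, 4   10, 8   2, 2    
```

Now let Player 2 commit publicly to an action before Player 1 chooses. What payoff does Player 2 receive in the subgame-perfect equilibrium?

8

Backward induction with Player 2 moving first.
- c1 → Player 1 plays B (best of -4, 4, -3, -2); Player 2 gets -1.
- c2 → Player 1 plays D (best of 5, -1, 2, 10); Player 2 gets 8.
- c3 → Player 1 plays A (best of 9, -2, -2, 2); Player 2 gets 0.
Maximizing over -1, 8, 0, Player 2 chooses c2. Subgame-perfect outcome: (D, c2) with payoffs (10, 8).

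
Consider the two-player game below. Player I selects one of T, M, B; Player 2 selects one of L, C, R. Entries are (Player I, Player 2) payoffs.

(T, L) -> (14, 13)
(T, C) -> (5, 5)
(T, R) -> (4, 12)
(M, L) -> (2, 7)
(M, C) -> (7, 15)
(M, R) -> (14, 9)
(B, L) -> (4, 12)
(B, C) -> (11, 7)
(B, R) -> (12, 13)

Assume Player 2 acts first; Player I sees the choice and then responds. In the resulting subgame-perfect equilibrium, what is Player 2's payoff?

13

Solve by backward induction (Player 2 leads).
- L → Player I plays T (best of 14, 2, 4); Player 2 gets 13.
- C → Player I plays B (best of 5, 7, 11); Player 2 gets 7.
- R → Player I plays M (best of 4, 14, 12); Player 2 gets 9.
Maximizing over 13, 7, 9, Player 2 chooses L. Subgame-perfect outcome: (T, L) with payoffs (14, 13).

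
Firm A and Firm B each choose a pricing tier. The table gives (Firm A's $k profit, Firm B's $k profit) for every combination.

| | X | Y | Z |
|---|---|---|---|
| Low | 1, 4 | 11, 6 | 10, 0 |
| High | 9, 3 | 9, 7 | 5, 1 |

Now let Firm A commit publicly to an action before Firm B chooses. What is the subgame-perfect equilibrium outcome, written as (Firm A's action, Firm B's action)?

Firm B best-responds to each possible Firm A move:
- Low: Firm B compares 4, 6, 0 and picks Y; Firm A would get 11.
- High: Firm B compares 3, 7, 1 and picks Y; Firm A would get 9.
Firm A's induced payoffs are 11, 9, so Firm A commits to Low. Subgame-perfect outcome: (Low, Y) with payoffs (11, 6).

(Low, Y)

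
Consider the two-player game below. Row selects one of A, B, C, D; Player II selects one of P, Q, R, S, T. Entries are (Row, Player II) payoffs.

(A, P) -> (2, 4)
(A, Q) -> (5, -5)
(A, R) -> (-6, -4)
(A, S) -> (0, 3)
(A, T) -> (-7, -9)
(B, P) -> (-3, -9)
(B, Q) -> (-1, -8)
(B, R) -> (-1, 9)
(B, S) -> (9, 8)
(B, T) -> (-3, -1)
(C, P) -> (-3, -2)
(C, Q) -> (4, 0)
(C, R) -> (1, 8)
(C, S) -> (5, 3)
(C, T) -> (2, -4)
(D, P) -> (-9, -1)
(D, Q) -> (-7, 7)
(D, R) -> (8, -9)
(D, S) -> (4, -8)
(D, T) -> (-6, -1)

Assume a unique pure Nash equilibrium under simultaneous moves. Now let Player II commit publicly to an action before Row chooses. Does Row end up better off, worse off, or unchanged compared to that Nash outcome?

better off

Solve by backward induction (Player II leads).
- P → Row plays A (best of 2, -3, -3, -9); Player II gets 4.
- Q → Row plays A (best of 5, -1, 4, -7); Player II gets -5.
- R → Row plays D (best of -6, -1, 1, 8); Player II gets -9.
- S → Row plays B (best of 0, 9, 5, 4); Player II gets 8.
- T → Row plays C (best of -7, -3, 2, -6); Player II gets -4.
Maximizing over 4, -5, -9, 8, -4, Player II chooses S. Subgame-perfect outcome: (B, S) with payoffs (9, 8).
For the simultaneous game, intersect best replies.
Row's best replies: P→A; Q→A; R→D; S→B; T→C.
Player II's best replies: A→P; B→R; C→R; D→Q.
Only (A, P) has each player best-responding; Nash payoffs (2, 4).
Row earns 9 sequentially versus 2 at the Nash outcome: better off.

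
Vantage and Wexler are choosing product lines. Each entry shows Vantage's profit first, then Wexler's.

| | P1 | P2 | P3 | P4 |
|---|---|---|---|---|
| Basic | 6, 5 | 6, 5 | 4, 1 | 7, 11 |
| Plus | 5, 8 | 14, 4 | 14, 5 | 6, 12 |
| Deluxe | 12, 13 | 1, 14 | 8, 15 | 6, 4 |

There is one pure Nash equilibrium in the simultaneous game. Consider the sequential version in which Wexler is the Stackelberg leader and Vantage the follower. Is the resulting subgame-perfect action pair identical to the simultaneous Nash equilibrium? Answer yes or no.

Work backward from Vantage's decision.
- P1: BR = Deluxe, leader payoff 13.
- P2: BR = Plus, leader payoff 4.
- P3: BR = Plus, leader payoff 5.
- P4: BR = Basic, leader payoff 11.
Maximizing over 13, 4, 5, 11, Wexler chooses P1. Subgame-perfect outcome: (Deluxe, P1) with payoffs (12, 13).
Now find the simultaneous Nash equilibrium.
Vantage's best replies: P1→Deluxe; P2→Plus; P3→Plus; P4→Basic.
Wexler's best replies: Basic→P4; Plus→P4; Deluxe→P3.
Only (Basic, P4) has each player best-responding; Nash payoffs (7, 11).
Sequential outcome (Deluxe, P1) differs from the Nash profile (Basic, P4).

no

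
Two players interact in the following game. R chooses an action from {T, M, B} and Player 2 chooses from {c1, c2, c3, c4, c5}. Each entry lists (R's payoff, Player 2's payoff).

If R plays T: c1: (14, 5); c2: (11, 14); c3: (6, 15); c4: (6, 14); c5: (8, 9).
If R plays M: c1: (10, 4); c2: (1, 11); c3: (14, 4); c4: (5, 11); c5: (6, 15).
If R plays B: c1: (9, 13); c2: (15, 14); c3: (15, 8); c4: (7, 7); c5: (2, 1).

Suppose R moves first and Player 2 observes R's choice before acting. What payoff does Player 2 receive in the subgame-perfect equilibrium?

Backward induction with R moving first.
- T: Player 2 compares 5, 14, 15, 14, 9 and picks c3; R would get 6.
- M: Player 2 compares 4, 11, 4, 11, 15 and picks c5; R would get 6.
- B: Player 2 compares 13, 14, 8, 7, 1 and picks c2; R would get 15.
R's induced payoffs are 6, 6, 15, so R commits to B. Subgame-perfect outcome: (B, c2) with payoffs (15, 14).

14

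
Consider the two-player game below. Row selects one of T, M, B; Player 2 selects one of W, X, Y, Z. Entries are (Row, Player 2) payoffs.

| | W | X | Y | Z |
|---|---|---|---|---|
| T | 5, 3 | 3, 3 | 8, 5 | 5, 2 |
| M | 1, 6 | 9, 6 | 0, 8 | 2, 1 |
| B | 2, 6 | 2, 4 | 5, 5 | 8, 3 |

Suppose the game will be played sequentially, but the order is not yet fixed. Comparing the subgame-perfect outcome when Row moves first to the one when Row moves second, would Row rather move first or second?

If Row leads: Player 2's best replies are T→Y, M→Y, B→W; Row's induced payoffs 8, 0, 2; outcome (T, Y), payoffs (8, 5).
If Player 2 leads: Row's best replies are W→T, X→M, Y→T, Z→B; Player 2's induced payoffs 3, 6, 5, 3; outcome (M, X), payoffs (9, 6).
Row gets 8 moving first and 9 moving second, so Row prefers to move second.

second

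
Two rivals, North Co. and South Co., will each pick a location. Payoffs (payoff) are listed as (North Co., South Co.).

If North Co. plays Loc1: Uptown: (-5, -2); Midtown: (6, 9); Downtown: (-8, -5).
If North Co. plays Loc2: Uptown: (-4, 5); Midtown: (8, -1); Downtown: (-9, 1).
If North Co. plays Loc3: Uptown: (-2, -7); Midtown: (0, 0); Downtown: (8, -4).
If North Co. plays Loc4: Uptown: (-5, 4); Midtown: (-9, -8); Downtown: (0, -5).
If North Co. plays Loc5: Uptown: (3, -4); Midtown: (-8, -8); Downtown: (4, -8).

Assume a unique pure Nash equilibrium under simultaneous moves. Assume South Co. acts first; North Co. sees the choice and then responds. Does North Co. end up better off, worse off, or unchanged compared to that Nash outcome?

better off

Work backward from North Co.'s decision.
- Uptown: BR = Loc5, leader payoff -4.
- Midtown: BR = Loc2, leader payoff -1.
- Downtown: BR = Loc3, leader payoff -4.
South Co.'s induced payoffs are -4, -1, -4, so South Co. commits to Midtown. Subgame-perfect outcome: (Loc2, Midtown) with payoffs (8, -1).
For the simultaneous game, intersect best replies.
North Co.'s best replies: Uptown→Loc5; Midtown→Loc2; Downtown→Loc3.
South Co.'s best replies: Loc1→Midtown; Loc2→Uptown; Loc3→Midtown; Loc4→Uptown; Loc5→Uptown.
Only (Loc5, Uptown) has each player best-responding; Nash payoffs (3, -4).
North Co. earns 8 sequentially versus 3 at the Nash outcome: better off.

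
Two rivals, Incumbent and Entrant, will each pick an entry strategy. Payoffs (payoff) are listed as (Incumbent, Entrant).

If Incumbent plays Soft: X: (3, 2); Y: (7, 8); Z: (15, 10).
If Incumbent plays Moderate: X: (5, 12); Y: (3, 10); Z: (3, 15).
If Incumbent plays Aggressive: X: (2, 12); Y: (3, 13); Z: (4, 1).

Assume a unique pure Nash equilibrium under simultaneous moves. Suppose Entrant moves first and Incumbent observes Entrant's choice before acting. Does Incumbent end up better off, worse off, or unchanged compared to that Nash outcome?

worse off

Solve by backward induction (Entrant leads).
- X: Incumbent compares 3, 5, 2 and picks Moderate; Entrant would get 12.
- Y: Incumbent compares 7, 3, 3 and picks Soft; Entrant would get 8.
- Z: Incumbent compares 15, 3, 4 and picks Soft; Entrant would get 10.
Maximizing over 12, 8, 10, Entrant chooses X. Subgame-perfect outcome: (Moderate, X) with payoffs (5, 12).
For the simultaneous game, intersect best replies.
Incumbent's best replies: X→Moderate; Y→Soft; Z→Soft.
Entrant's best replies: Soft→Z; Moderate→Z; Aggressive→Y.
The unique mutual best reply is (Soft, Z), giving (15, 10).
Incumbent earns 5 sequentially versus 15 at the Nash outcome: worse off.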